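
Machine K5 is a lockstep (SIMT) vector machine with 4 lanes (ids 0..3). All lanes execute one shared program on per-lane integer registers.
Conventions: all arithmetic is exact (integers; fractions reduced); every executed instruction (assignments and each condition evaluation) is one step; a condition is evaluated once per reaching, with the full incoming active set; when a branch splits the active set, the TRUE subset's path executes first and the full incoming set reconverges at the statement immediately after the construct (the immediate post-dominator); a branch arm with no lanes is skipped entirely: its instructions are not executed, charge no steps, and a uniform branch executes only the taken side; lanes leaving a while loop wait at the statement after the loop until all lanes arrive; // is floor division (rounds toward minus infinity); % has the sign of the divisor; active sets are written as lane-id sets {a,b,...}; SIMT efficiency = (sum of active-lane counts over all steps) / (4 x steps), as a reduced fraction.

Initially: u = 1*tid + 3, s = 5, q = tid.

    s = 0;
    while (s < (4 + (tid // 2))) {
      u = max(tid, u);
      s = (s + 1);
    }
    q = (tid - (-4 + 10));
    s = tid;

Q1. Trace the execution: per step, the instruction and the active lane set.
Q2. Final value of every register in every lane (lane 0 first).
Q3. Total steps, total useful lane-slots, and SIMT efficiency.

step 0: s <- 0                       {0,1,2,3}
step 1: eval (s < (4 + (tid // 2)))  {0,1,2,3}
step 2: u <- max(tid, u)             {0,1,2,3}
step 3: s <- (s + 1)                 {0,1,2,3}
step 4: eval (s < (4 + (tid // 2)))  {0,1,2,3}
step 5: u <- max(tid, u)             {0,1,2,3}
step 6: s <- (s + 1)                 {0,1,2,3}
step 7: eval (s < (4 + (tid // 2)))  {0,1,2,3}
step 8: u <- max(tid, u)             {0,1,2,3}
step 9: s <- (s + 1)                 {0,1,2,3}
step 10: eval (s < (4 + (tid // 2)))  {0,1,2,3}
step 11: u <- max(tid, u)             {0,1,2,3}
step 12: s <- (s + 1)                 {0,1,2,3}
step 13: eval (s < (4 + (tid // 2)))  {0,1,2,3}
step 14: u <- max(tid, u)             {2,3}
step 15: s <- (s + 1)                 {2,3}
step 16: eval (s < (4 + (tid // 2)))  {2,3}
step 17: q <- (tid - (-4 + 10))       {0,1,2,3}
step 18: s <- tid                     {0,1,2,3}

Answer: 19 steps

u: 3,4,5,6
s: 0,1,2,3
q: -6,-5,-4,-3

steps = 19; useful = 70; efficiency = 70/76 = 35/38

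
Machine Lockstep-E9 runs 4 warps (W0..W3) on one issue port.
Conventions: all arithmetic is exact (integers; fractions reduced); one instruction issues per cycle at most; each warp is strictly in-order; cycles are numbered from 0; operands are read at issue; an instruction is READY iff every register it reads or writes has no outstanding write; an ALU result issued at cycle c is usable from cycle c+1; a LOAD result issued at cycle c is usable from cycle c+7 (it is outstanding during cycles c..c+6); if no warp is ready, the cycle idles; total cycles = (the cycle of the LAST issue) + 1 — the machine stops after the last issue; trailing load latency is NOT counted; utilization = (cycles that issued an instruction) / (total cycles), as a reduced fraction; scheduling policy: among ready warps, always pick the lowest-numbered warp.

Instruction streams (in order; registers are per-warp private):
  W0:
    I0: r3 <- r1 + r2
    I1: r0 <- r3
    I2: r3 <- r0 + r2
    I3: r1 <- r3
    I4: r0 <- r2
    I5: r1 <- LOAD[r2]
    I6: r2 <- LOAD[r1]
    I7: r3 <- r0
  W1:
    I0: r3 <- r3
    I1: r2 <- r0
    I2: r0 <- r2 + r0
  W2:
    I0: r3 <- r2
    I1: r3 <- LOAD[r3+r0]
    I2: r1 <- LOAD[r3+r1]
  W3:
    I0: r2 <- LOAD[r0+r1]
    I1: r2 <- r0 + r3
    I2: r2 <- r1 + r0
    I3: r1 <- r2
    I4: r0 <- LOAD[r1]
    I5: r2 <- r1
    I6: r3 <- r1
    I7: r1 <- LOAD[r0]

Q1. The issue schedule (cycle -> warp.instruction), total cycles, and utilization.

cycle 0: W0.I0
cycle 1: W0.I1
cycle 2: W0.I2
cycle 3: W0.I3
cycle 4: W0.I4
cycle 5: W0.I5
cycle 6: W1.I0
cycle 7: W1.I1
cycle 8: W1.I2
cycle 9: W2.I0
cycle 10: W2.I1
cycle 11: W3.I0
cycle 12: W0.I6
cycle 13: W0.I7
cycle 14: idle
cycle 15: idle
cycle 16: idle
cycle 17: W2.I2
cycle 18: W3.I1
cycle 19: W3.I2
cycle 20: W3.I3
cycle 21: W3.I4
cycle 22: W3.I5
cycle 23: W3.I6
cycle 24: idle
cycle 25: idle
cycle 26: idle
cycle 27: idle
cycle 28: W3.I7

Answer: 29 cycles, utilization 22/29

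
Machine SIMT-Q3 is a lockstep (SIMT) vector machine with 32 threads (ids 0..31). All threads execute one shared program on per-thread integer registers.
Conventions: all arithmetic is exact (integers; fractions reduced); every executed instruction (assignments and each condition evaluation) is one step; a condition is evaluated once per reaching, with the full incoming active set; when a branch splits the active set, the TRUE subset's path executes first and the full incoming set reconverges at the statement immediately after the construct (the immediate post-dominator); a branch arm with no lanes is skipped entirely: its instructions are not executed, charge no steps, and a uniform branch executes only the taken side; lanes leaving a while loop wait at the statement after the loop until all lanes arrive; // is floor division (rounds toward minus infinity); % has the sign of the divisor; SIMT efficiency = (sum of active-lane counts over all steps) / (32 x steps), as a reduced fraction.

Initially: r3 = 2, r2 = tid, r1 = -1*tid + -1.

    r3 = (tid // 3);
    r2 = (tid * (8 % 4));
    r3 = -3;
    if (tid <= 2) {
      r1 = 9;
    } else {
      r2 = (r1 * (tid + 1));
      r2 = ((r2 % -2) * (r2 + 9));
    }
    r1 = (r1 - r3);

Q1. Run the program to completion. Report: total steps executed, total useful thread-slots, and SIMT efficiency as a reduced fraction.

Answer: 8 steps, 221 useful, 221/256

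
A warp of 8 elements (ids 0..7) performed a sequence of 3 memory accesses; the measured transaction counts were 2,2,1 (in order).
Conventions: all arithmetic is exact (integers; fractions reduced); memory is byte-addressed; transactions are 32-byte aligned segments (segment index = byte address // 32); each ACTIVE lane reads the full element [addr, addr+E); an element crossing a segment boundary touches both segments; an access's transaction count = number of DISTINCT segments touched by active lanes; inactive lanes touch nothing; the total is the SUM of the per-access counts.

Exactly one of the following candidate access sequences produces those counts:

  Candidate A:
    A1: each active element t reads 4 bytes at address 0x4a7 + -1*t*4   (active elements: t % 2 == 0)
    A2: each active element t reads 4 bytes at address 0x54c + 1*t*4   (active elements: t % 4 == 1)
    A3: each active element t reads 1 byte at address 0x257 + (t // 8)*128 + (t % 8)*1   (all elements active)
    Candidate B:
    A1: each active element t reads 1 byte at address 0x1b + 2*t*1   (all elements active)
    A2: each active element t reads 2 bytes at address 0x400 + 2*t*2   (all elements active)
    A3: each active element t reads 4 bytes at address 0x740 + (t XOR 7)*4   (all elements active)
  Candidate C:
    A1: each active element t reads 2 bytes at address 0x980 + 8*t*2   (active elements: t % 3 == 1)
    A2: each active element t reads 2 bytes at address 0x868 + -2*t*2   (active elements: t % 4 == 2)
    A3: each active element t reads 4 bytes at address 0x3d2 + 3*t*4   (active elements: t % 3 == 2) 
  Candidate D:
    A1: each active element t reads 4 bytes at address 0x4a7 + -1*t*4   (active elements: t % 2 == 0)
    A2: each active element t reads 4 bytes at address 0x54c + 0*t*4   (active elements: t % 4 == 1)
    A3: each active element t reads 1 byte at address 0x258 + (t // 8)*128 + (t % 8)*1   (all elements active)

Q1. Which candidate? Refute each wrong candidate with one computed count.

B: A2 gives 1 transaction, not 2
C: A1 gives 3 transactions, not 2
D: A2 gives 1 transaction, not 2
A: all counts match (2,2,1)

Answer: A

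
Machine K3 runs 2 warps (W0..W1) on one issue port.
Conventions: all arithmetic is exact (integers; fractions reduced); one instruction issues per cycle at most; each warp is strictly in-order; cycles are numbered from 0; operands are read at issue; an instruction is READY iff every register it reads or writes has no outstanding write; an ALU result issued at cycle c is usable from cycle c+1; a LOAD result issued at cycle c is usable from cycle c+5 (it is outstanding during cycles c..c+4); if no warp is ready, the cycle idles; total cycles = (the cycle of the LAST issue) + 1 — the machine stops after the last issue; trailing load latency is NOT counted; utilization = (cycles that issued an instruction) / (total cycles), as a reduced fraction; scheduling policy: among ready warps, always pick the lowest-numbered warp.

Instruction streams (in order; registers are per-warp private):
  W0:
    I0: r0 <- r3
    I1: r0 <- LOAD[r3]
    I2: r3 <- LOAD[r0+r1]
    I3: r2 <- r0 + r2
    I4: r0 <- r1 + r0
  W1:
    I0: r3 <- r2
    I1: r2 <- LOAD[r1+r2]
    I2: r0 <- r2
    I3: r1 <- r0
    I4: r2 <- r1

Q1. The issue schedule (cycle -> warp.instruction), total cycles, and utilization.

cycle 0: W0.I0
cycle 1: W0.I1
cycle 2: W1.I0
cycle 3: W1.I1
cycle 4: idle
cycle 5: idle
cycle 6: W0.I2
cycle 7: W0.I3
cycle 8: W0.I4
cycle 9: W1.I2
cycle 10: W1.I3
cycle 11: W1.I4

Answer: 12 cycles, utilization 5/6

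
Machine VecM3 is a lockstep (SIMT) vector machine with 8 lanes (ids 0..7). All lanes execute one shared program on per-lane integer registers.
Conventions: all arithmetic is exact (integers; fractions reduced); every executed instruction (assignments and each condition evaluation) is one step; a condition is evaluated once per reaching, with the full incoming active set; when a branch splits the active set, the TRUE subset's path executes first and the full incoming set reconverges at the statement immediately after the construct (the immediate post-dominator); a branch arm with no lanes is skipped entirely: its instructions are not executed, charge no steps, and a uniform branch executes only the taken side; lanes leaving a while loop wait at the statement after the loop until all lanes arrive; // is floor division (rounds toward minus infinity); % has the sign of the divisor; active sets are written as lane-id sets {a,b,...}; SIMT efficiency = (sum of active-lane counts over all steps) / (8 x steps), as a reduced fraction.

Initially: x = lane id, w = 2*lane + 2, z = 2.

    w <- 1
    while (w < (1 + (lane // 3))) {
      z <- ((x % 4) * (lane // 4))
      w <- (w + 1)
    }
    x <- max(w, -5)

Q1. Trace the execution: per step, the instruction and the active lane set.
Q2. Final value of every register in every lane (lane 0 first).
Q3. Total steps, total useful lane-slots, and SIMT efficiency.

step 0: w <- 1                       {0,1,2,3,4,5,6,7}
step 1: eval (w < (1 + (lane // 3))) {0,1,2,3,4,5,6,7}
step 2: z <- ((x % 4) * (lane // 4)) {3,4,5,6,7}
step 3: w <- (w + 1)                 {3,4,5,6,7}
step 4: eval (w < (1 + (lane // 3))) {3,4,5,6,7}
step 5: z <- ((x % 4) * (lane // 4)) {6,7}
step 6: w <- (w + 1)                 {6,7}
step 7: eval (w < (1 + (lane // 3))) {6,7}
step 8: x <- max(w, -5)              {0,1,2,3,4,5,6,7}

Answer: 9 steps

x: 1,1,1,2,2,2,3,3
w: 1,1,1,2,2,2,3,3
z: 2,2,2,0,0,1,2,3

steps = 9; useful = 45; efficiency = 45/72 = 5/8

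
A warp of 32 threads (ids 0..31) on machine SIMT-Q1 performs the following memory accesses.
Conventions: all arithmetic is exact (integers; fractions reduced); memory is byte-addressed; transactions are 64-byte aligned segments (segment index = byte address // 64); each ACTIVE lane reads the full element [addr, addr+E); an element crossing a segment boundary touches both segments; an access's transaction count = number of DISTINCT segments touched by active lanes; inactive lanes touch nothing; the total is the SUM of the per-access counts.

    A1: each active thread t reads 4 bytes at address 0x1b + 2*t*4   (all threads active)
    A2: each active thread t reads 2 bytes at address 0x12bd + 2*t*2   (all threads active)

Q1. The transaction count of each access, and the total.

A1: 5 transactions
A2: 3 transactions

Answer: 5,3; total 8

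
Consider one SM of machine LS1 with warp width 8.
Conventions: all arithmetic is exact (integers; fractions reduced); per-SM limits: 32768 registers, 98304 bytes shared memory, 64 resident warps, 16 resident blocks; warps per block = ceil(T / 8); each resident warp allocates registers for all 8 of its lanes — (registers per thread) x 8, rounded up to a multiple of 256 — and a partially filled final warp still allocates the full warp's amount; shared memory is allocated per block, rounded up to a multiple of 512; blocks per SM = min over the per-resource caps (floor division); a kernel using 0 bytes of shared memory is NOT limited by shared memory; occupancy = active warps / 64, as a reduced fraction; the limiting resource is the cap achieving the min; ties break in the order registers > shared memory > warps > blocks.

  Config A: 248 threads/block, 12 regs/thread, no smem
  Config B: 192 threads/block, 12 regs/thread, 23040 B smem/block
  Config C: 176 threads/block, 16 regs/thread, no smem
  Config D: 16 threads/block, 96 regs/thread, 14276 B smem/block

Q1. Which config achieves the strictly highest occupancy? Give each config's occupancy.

occupancies: A 31/32, B 3/4, C 11/16, D 3/16

Answer: A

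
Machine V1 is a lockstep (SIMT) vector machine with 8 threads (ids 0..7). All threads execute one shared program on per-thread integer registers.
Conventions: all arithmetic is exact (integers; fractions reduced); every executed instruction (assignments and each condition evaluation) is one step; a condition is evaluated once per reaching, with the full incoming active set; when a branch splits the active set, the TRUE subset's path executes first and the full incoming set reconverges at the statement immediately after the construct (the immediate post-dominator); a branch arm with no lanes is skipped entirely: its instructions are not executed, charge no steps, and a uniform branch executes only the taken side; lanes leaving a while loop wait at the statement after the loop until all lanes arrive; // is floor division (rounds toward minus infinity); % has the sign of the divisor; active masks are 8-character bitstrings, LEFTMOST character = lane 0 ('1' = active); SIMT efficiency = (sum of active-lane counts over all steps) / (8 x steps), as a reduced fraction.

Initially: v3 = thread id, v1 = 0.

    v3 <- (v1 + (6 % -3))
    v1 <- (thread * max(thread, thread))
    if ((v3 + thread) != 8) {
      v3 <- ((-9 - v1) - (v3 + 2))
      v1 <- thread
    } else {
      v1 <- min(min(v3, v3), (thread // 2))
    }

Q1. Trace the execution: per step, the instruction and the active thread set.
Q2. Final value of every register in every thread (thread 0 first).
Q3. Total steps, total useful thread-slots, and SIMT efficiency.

step 0: v3 <- (v1 + (6 % -3))        11111111
step 1: v1 <- (thread * max(thread, thread)) 11111111
step 2: eval ((v3 + thread) != 8)    11111111
step 3: v3 <- ((-9 - v1) - (v3 + 2)) 11111111
step 4: v1 <- thread                 11111111

Answer: 5 steps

v3: -11,-12,-15,-20,-27,-36,-47,-60
v1: 0,1,2,3,4,5,6,7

steps = 5; useful = 40; efficiency = 40/40 = 1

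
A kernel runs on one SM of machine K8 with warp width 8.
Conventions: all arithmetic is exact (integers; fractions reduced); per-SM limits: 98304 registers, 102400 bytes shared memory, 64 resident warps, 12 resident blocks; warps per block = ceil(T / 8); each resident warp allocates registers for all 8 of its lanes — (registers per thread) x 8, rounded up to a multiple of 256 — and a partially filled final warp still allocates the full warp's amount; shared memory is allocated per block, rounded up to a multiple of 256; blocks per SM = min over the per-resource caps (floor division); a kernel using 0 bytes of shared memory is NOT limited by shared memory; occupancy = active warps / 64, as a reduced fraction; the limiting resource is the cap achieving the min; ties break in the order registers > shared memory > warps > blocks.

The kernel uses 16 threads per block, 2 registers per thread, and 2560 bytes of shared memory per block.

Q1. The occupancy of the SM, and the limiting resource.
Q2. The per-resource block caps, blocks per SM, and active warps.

Answer: occupancy 3/8, limited by blocks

registers: 192 blocks
shared memory: 40 blocks
warps: 32 blocks
blocks: 12 blocks

Answer: 12 blocks, 24 active warps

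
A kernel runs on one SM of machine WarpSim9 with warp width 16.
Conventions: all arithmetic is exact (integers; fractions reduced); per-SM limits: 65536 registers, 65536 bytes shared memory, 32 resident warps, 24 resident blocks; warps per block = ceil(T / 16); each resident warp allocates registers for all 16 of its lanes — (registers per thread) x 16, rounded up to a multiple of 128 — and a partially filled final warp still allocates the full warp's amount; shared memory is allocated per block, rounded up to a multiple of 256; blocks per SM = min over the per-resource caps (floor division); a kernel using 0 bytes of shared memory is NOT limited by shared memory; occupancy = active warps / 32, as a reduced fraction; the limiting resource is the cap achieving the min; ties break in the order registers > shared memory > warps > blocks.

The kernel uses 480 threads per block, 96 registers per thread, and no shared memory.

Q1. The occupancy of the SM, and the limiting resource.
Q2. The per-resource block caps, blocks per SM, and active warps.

Answer: occupancy 15/16, limited by registers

registers: 1 block
shared memory: no limit (kernel uses none)
warps: 1 block
blocks: 24 blocks

Answer: 1 block, 30 active warps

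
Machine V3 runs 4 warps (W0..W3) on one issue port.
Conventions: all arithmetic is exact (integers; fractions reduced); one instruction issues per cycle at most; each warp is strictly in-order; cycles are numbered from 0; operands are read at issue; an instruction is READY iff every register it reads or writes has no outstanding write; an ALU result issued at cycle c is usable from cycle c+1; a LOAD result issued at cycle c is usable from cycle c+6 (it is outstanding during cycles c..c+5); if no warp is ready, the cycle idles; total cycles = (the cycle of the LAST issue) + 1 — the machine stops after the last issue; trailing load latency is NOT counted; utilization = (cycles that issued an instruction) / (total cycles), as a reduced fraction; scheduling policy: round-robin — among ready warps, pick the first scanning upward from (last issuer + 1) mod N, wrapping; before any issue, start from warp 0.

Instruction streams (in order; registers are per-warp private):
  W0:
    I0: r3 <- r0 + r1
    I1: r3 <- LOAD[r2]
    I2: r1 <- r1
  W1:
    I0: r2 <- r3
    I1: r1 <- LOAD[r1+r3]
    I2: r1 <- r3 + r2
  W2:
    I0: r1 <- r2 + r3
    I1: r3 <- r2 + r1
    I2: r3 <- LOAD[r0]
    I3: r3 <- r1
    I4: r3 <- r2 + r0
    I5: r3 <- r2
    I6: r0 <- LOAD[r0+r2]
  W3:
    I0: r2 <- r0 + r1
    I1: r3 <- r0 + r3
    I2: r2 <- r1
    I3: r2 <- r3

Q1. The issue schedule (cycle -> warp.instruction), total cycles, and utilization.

cycle 0: W0.I0
cycle 1: W1.I0
cycle 2: W2.I0
cycle 3: W3.I0
cycle 4: W0.I1
cycle 5: W1.I1
cycle 6: W2.I1
cycle 7: W3.I1
cycle 8: W0.I2
cycle 9: W2.I2
cycle 10: W3.I2
cycle 11: W1.I2
cycle 12: W3.I3
cycle 13: idle
cycle 14: idle
cycle 15: W2.I3
cycle 16: W2.I4
cycle 17: W2.I5
cycle 18: W2.I6

Answer: 19 cycles, utilization 17/19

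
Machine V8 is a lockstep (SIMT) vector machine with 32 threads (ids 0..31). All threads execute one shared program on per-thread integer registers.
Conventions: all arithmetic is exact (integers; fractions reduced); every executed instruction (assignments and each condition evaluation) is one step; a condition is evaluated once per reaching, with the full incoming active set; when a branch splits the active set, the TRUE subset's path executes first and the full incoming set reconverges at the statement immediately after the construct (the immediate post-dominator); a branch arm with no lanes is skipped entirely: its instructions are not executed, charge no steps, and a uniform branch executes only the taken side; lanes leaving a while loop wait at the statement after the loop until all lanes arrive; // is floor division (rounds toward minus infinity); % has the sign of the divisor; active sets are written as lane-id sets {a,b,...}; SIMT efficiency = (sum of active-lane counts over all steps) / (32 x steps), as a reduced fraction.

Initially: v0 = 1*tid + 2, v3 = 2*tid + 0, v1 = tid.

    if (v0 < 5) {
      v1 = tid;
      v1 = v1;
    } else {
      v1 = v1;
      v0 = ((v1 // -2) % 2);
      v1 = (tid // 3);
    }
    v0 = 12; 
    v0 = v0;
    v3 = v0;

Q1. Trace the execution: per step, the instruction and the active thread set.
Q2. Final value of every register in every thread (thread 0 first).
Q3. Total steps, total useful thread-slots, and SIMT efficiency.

step 0: eval (v0 < 5)                {0,1,2,3,4,5,6,7,8,9,10,11,12,13,14,15,16,17,18,19,20,21,22,23,24,25,26,27,28,29,30,31}
step 1: v1 <- tid                    {0,1,2}
step 2: v1 <- v1                     {0,1,2}
step 3: v1 <- v1                     {3,4,5,6,7,8,9,10,11,12,13,14,15,16,17,18,19,20,21,22,23,24,25,26,27,28,29,30,31}
step 4: v0 <- ((v1 // -2) % 2)       {3,4,5,6,7,8,9,10,11,12,13,14,15,16,17,18,19,20,21,22,23,24,25,26,27,28,29,30,31}
step 5: v1 <- (tid // 3)             {3,4,5,6,7,8,9,10,11,12,13,14,15,16,17,18,19,20,21,22,23,24,25,26,27,28,29,30,31}
step 6: v0 <- 12                     {0,1,2,3,4,5,6,7,8,9,10,11,12,13,14,15,16,17,18,19,20,21,22,23,24,25,26,27,28,29,30,31}
step 7: v0 <- v0                     {0,1,2,3,4,5,6,7,8,9,10,11,12,13,14,15,16,17,18,19,20,21,22,23,24,25,26,27,28,29,30,31}
step 8: v3 <- v0                     {0,1,2,3,4,5,6,7,8,9,10,11,12,13,14,15,16,17,18,19,20,21,22,23,24,25,26,27,28,29,30,31}

Answer: 9 steps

v0: 12,12,12,12,12,12,12,12,12,12,12,12,12,12,12,12,12,12,12,12,12,12,12,12,12,12,12,12,12,12,12,12
v3: 12,12,12,12,12,12,12,12,12,12,12,12,12,12,12,12,12,12,12,12,12,12,12,12,12,12,12,12,12,12,12,12
v1: 0,1,2,1,1,1,2,2,2,3,3,3,4,4,4,5,5,5,6,6,6,7,7,7,8,8,8,9,9,9,10,10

steps = 9; useful = 221; efficiency = 221/288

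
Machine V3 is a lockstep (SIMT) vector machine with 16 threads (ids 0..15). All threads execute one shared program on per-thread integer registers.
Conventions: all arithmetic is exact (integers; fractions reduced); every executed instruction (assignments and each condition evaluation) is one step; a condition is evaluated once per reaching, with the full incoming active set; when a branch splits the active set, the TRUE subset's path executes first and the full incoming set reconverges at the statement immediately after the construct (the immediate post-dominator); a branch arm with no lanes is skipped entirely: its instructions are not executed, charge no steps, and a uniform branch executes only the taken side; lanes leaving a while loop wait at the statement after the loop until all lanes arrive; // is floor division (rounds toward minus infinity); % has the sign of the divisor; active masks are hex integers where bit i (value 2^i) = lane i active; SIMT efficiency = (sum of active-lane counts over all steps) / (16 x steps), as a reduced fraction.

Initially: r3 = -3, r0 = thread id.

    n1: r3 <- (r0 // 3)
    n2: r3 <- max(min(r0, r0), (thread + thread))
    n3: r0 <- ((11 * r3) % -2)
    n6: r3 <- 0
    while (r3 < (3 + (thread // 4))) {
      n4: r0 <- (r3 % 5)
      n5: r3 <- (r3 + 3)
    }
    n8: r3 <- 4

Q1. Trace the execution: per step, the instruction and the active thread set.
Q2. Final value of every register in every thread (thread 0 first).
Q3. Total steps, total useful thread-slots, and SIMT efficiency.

step 0: r3 <- (r0 // 3)              0xffff
step 1: r3 <- max(min(r0, r0), (thread + thread)) 0xffff
step 2: r0 <- ((11 * r3) % -2)       0xffff
step 3: r3 <- 0                      0xffff
step 4: eval (r3 < (3 + (thread // 4))) 0xffff
step 5: r0 <- (r3 % 5)               0xffff
step 6: r3 <- (r3 + 3)               0xffff
step 7: eval (r3 < (3 + (thread // 4))) 0xffff
step 8: r0 <- (r3 % 5)               0xfff0
step 9: r3 <- (r3 + 3)               0xfff0
step 10: eval (r3 < (3 + (thread // 4))) 0xfff0
step 11: r3 <- 4                      0xffff

Answer: 12 steps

r3: 4,4,4,4,4,4,4,4,4,4,4,4,4,4,4,4
r0: 0,0,0,0,3,3,3,3,3,3,3,3,3,3,3,3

steps = 12; useful = 180; efficiency = 180/192 = 15/16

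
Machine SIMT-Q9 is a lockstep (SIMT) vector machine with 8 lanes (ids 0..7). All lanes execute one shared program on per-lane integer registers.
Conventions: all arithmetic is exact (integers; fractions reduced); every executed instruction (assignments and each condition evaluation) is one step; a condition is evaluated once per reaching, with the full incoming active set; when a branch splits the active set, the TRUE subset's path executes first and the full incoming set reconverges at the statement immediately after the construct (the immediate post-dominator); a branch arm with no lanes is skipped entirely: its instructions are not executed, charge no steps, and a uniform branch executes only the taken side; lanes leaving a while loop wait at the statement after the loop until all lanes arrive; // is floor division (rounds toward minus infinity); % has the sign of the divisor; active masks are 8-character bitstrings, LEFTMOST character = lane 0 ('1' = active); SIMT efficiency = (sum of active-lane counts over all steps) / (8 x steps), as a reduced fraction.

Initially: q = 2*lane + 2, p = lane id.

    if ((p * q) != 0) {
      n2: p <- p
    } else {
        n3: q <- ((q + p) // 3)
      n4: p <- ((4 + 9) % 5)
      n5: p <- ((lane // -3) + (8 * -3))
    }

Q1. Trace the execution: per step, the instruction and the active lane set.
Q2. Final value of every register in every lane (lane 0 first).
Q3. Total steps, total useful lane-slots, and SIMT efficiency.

step 0: eval ((p * q) != 0)          11111111
step 1: p <- p                       01111111
step 2: q <- ((q + p) // 3)          10000000
step 3: p <- ((4 + 9) % 5)           10000000
step 4: p <- ((lane // -3) + (8 * -3)) 10000000

Answer: 5 steps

q: 0,4,6,8,10,12,14,16
p: -24,1,2,3,4,5,6,7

steps = 5; useful = 18; efficiency = 18/40 = 9/20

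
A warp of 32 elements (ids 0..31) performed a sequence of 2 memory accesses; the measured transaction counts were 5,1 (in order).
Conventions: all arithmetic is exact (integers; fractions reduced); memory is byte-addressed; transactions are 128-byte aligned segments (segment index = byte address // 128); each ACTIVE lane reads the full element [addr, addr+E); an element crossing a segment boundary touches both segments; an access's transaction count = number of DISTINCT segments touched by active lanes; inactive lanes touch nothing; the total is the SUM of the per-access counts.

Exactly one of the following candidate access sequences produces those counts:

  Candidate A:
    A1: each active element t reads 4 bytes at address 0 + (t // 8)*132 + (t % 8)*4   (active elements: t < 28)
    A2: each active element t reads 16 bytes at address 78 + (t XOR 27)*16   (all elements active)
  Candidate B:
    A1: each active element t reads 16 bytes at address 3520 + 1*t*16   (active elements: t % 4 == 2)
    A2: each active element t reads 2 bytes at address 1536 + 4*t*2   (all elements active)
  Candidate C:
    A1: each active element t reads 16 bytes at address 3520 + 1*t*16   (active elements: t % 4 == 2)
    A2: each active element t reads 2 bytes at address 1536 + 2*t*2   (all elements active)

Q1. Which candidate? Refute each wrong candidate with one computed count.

A: A1 gives 4 transactions, not 5
B: A2 gives 2 transactions, not 1
C: all counts match (5,1)

Answer: C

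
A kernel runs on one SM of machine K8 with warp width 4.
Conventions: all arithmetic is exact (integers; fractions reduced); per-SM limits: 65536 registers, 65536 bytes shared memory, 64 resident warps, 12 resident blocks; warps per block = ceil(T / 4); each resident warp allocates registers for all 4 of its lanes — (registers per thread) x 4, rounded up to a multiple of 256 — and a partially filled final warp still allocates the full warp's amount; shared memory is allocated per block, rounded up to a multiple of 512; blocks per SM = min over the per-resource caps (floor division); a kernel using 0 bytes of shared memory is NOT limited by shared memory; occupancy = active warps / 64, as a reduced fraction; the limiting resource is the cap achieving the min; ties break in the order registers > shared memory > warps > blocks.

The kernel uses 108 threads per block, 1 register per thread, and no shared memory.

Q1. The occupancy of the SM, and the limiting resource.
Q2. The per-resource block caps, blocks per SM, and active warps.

Answer: occupancy 27/32, limited by warps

registers: 9 blocks
shared memory: no limit (kernel uses none)
warps: 2 blocks
blocks: 12 blocks

Answer: 2 blocks, 54 active warps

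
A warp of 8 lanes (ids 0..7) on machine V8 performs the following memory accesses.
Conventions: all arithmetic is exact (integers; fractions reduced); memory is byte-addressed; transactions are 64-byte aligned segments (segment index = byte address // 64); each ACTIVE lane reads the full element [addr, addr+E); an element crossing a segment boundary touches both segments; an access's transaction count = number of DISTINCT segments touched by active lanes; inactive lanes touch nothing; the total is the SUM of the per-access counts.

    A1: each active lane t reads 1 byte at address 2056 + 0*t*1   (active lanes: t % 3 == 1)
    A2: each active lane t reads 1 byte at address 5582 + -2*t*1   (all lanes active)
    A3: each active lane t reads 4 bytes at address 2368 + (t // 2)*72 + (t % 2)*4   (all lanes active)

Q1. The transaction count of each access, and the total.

A1: 1 transaction
A2: 1 transaction
A3: 4 transactions

Answer: 1,1,4; total 6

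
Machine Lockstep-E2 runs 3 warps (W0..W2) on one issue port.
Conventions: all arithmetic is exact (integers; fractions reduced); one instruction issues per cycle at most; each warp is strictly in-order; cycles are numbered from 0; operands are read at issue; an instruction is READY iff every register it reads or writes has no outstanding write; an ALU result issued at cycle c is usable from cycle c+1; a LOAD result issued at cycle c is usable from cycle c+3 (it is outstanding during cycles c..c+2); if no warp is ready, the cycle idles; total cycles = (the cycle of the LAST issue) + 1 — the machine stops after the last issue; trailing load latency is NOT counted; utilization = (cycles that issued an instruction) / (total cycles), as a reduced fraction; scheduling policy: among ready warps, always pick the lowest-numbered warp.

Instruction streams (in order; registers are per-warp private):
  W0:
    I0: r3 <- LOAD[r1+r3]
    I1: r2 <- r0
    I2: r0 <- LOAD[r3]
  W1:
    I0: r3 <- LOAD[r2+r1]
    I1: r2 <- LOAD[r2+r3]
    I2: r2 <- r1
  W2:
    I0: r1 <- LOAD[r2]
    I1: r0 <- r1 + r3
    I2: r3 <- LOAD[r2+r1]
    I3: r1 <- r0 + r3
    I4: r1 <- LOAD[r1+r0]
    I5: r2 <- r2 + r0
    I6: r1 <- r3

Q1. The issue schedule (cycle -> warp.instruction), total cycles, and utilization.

cycle 0: W0.I0
cycle 1: W0.I1
cycle 2: W1.I0
cycle 3: W0.I2
cycle 4: W2.I0
cycle 5: W1.I1
cycle 6: idle
cycle 7: W2.I1
cycle 8: W1.I2
cycle 9: W2.I2
cycle 10: idle
cycle 11: idle
cycle 12: W2.I3
cycle 13: W2.I4
cycle 14: W2.I5
cycle 15: idle
cycle 16: W2.I6

Answer: 17 cycles, utilization 13/17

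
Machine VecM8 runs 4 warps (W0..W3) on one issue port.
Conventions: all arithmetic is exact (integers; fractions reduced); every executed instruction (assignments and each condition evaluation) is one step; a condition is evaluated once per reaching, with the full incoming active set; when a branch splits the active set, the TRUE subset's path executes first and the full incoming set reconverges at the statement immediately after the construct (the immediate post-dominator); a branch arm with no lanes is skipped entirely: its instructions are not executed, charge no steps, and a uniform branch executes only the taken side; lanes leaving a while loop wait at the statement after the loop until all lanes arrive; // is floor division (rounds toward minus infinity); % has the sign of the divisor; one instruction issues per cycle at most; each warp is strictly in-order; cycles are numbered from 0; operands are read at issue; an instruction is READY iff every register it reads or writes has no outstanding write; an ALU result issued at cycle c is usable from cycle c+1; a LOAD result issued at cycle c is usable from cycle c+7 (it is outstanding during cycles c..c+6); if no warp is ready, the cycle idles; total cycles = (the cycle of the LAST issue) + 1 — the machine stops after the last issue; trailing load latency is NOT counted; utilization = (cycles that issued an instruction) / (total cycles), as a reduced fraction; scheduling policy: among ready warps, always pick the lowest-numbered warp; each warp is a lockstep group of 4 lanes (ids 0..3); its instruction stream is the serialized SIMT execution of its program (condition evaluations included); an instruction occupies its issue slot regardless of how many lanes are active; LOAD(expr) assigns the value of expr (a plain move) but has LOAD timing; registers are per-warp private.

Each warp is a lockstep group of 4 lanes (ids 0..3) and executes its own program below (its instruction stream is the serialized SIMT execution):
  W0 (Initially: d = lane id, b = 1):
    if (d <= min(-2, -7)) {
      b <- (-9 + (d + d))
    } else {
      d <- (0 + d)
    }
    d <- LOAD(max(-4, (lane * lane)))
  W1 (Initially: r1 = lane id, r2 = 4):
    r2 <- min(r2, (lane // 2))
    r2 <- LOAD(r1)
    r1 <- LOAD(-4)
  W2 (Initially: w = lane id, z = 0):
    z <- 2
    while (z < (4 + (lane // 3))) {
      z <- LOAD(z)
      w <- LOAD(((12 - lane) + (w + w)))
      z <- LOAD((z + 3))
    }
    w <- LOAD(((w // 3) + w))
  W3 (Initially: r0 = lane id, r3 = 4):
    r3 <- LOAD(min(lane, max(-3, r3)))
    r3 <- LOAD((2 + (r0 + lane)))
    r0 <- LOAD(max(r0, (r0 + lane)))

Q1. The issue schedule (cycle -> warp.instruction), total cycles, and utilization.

cycle 0: W0.I0
cycle 1: W0.I1
cycle 2: W0.I2
cycle 3: W1.I0
cycle 4: W1.I1
cycle 5: W1.I2
cycle 6: W2.I0
cycle 7: W2.I1
cycle 8: W2.I2
cycle 9: W2.I3
cycle 10: W3.I0
cycle 11: idle
cycle 12: idle
cycle 13: idle
cycle 14: idle
cycle 15: W2.I4
cycle 16: idle
cycle 17: W3.I1
cycle 18: W3.I2
cycle 19: idle
cycle 20: idle
cycle 21: idle
cycle 22: W2.I5
cycle 23: W2.I6

Answer: 24 cycles, utilization 2/3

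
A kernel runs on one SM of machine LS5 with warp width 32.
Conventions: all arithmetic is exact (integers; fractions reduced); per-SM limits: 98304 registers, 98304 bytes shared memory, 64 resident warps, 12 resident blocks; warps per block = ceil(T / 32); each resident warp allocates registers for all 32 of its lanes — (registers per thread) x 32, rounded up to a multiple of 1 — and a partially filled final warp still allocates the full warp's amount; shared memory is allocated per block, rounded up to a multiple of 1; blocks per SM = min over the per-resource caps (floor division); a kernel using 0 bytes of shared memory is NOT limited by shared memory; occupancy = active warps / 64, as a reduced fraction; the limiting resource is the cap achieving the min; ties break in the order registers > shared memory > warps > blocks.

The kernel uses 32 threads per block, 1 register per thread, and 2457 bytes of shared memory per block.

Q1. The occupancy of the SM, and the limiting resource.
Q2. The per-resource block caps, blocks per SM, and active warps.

Answer: occupancy 3/16, limited by blocks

registers: 3072 blocks
shared memory: 40 blocks
warps: 64 blocks
blocks: 12 blocks

Answer: 12 blocks, 12 active warps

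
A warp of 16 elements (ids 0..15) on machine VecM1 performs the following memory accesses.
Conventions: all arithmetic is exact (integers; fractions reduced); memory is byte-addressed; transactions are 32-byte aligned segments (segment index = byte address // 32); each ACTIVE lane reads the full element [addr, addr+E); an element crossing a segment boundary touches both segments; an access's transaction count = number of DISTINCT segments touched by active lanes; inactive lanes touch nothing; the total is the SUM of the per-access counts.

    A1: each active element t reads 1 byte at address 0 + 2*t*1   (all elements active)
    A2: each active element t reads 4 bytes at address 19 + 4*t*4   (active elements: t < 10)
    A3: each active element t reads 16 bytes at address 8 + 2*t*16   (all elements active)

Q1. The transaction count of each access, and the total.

A1: 1 transaction
A2: 6 transactions
A3: 16 transactions

Answer: 1,6,16; total 23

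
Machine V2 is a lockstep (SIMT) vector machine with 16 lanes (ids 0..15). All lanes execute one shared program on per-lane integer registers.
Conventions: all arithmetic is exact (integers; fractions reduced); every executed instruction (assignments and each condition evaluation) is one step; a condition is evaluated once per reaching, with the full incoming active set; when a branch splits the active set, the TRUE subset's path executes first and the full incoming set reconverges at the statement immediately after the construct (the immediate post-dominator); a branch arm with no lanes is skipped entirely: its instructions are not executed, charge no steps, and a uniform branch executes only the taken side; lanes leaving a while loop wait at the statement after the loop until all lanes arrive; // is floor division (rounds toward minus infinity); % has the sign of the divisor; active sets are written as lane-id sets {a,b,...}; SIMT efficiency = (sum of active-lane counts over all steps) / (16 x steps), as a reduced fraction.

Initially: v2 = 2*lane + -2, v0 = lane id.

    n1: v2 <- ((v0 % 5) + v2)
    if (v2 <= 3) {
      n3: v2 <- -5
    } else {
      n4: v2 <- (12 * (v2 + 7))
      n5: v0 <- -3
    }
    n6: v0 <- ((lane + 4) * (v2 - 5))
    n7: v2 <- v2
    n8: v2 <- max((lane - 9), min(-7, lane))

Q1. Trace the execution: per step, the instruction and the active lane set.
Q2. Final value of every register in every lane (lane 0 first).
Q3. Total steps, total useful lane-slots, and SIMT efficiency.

step 0: v2 <- ((v0 % 5) + v2)        {0,1,2,3,4,5,6,7,8,9,10,11,12,13,14,15}
step 1: eval (v2 <= 3)               {0,1,2,3,4,5,6,7,8,9,10,11,12,13,14,15}
step 2: v2 <- -5                     {0,1}
step 3: v2 <- (12 * (v2 + 7))        {2,3,4,5,6,7,8,9,10,11,12,13,14,15}
step 4: v0 <- -3                     {2,3,4,5,6,7,8,9,10,11,12,13,14,15}
step 5: v0 <- ((lane + 4) * (v2 - 5)) {0,1,2,3,4,5,6,7,8,9,10,11,12,13,14,15}
step 6: v2 <- v2                     {0,1,2,3,4,5,6,7,8,9,10,11,12,13,14,15}
step 7: v2 <- max((lane - 9), min(-7, lane)) {0,1,2,3,4,5,6,7,8,9,10,11,12,13,14,15}

Answer: 8 steps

v2: -7,-7,-7,-6,-5,-4,-3,-2,-1,0,1,2,3,4,5,6
v0: -40,-50,762,1141,1592,1575,2110,2717,3396,4147,4130,4965,5872,6851,7902,7885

steps = 8; useful = 110; efficiency = 110/128 = 55/64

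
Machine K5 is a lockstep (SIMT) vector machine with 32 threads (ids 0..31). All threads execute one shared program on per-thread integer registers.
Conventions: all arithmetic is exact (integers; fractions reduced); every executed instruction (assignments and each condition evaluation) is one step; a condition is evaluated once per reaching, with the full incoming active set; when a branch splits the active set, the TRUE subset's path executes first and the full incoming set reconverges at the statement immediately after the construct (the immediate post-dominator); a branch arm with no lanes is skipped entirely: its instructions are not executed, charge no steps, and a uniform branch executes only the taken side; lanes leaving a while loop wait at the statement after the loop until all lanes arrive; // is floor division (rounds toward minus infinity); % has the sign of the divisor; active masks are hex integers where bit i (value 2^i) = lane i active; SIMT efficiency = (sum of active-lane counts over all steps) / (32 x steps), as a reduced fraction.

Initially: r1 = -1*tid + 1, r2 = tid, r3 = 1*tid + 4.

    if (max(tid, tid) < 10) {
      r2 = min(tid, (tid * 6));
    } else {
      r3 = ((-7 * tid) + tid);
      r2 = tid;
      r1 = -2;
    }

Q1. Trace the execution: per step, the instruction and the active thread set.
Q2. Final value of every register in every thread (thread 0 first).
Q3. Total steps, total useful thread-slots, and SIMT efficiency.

step 0: eval (max(tid, tid) < 10)    0xffffffff
step 1: r2 <- min(tid, (tid * 6))    0x000003ff
step 2: r3 <- ((-7 * tid) + tid)     0xfffffc00
step 3: r2 <- tid                    0xfffffc00
step 4: r1 <- -2                     0xfffffc00

Answer: 5 steps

r1: 1,0,-1,-2,-3,-4,-5,-6,-7,-8,-2,-2,-2,-2,-2,-2,-2,-2,-2,-2,-2,-2,-2,-2,-2,-2,-2,-2,-2,-2,-2,-2
r2: 0,1,2,3,4,5,6,7,8,9,10,11,12,13,14,15,16,17,18,19,20,21,22,23,24,25,26,27,28,29,30,31
r3: 4,5,6,7,8,9,10,11,12,13,-60,-66,-72,-78,-84,-90,-96,-102,-108,-114,-120,-126,-132,-138,-144,-150,-156,-162,-168,-174,-180,-186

steps = 5; useful = 108; efficiency = 108/160 = 27/40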